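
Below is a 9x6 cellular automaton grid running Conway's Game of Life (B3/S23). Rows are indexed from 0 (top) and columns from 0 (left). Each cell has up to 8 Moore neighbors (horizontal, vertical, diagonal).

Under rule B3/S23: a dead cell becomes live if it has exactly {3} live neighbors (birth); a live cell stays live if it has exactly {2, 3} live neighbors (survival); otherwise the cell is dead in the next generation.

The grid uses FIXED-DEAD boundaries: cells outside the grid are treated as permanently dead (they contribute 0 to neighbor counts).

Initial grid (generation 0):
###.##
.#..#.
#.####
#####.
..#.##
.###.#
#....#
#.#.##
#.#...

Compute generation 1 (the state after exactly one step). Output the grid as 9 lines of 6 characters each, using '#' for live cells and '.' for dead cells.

Simulating step by step:
Generation 0 (given above): 32 live cells
Generation 1: 22 live cells
(generation 1 grid is the final answer)

Answer: ######
......
#....#
#.....
#....#
.###.#
#....#
#..###
...#..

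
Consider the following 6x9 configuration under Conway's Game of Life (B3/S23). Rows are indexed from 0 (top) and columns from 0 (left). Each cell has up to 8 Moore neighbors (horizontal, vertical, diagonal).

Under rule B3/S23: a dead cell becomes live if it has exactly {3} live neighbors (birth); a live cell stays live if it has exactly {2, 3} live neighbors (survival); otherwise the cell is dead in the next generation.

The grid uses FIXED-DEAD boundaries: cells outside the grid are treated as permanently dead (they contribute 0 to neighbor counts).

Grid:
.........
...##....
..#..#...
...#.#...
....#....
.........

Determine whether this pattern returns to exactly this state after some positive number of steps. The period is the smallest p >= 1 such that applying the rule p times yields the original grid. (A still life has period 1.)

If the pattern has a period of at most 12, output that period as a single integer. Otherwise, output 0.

Answer: 1

Derivation:
Simulating and comparing each generation to the original:
Gen 0 (original, given above): 7 live cells
Gen 1: 7 live cells, MATCHES original -> period = 1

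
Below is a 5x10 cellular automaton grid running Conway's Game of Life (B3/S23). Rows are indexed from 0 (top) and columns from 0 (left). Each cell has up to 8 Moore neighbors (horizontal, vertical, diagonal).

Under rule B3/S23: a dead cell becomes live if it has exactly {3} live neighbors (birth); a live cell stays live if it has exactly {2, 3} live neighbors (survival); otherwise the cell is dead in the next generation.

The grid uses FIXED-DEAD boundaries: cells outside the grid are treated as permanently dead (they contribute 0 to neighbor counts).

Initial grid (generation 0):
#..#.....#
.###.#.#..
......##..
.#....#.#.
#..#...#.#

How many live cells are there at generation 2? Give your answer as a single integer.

Answer: 19

Derivation:
Simulating step by step:
Generation 0 (given above): 17 live cells
Generation 1: 16 live cells
.#.##.....
.####..##.
.#...#..#.
......#.#.
.......##.
Generation 2: 19 live cells
.#..#.....
##...#.##.
.#.####.##
......#.##
.......##.
Population at generation 2: 19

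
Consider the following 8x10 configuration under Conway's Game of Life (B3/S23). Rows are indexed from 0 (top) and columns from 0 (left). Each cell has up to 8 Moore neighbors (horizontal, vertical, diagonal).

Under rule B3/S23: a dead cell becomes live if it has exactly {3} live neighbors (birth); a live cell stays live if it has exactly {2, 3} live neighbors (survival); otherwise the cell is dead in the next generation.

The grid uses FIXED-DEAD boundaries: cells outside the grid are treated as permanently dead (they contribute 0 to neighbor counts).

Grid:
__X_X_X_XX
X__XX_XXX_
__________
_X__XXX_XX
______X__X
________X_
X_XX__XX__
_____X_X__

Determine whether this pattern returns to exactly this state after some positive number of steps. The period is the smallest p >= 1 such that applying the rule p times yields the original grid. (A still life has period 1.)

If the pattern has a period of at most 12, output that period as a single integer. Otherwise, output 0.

Simulating and comparing each generation to the original:
Gen 0 (original, given above): 27 live cells
Gen 1: 24 live cells, differs from original
Gen 2: 21 live cells, differs from original
Gen 3: 15 live cells, differs from original
Gen 4: 18 live cells, differs from original
Gen 5: 11 live cells, differs from original
Gen 6: 10 live cells, differs from original
Gen 7: 9 live cells, differs from original
Gen 8: 7 live cells, differs from original
Gen 9: 9 live cells, differs from original
Gen 10: 9 live cells, differs from original
Gen 11: 10 live cells, differs from original
Gen 12: 12 live cells, differs from original
No period found within 12 steps.

Answer: 0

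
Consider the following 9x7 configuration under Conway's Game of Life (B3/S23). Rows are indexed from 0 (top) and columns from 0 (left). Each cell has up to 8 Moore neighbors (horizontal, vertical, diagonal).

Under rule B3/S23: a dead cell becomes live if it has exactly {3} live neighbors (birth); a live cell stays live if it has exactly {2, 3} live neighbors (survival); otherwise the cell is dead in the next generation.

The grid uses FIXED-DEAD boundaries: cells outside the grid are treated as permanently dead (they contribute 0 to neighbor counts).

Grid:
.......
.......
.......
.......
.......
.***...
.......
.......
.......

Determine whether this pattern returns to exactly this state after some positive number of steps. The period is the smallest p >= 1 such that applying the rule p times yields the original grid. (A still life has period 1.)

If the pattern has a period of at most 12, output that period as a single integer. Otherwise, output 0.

Simulating and comparing each generation to the original:
Gen 0 (original, given above): 3 live cells
Gen 1: 3 live cells, differs from original
Gen 2: 3 live cells, MATCHES original -> period = 2

Answer: 2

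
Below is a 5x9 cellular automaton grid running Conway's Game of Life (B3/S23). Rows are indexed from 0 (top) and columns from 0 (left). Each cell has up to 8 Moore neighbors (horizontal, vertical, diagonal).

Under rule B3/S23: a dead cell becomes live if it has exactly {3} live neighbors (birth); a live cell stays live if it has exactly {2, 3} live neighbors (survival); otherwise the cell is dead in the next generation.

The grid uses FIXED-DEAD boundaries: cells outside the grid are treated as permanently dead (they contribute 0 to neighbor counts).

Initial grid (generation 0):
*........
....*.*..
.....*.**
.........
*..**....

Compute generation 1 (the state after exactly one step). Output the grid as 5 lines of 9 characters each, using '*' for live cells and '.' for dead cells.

Simulating step by step:
Generation 0 (given above): 9 live cells
Generation 1: 7 live cells
(generation 1 grid is the final answer)

Answer: .........
.....***.
.....***.
....*....
.........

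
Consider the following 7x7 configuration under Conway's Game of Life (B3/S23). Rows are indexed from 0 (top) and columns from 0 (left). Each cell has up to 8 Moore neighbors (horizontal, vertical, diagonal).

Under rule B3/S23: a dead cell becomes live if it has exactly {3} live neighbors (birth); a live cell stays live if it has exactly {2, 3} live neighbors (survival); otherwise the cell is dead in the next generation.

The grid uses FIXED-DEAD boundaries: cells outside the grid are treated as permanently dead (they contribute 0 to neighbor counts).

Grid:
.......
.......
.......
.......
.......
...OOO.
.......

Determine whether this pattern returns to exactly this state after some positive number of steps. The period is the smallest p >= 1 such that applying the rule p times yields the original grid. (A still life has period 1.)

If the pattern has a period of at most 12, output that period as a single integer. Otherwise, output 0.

Answer: 2

Derivation:
Simulating and comparing each generation to the original:
Gen 0 (original, given above): 3 live cells
Gen 1: 3 live cells, differs from original
Gen 2: 3 live cells, MATCHES original -> period = 2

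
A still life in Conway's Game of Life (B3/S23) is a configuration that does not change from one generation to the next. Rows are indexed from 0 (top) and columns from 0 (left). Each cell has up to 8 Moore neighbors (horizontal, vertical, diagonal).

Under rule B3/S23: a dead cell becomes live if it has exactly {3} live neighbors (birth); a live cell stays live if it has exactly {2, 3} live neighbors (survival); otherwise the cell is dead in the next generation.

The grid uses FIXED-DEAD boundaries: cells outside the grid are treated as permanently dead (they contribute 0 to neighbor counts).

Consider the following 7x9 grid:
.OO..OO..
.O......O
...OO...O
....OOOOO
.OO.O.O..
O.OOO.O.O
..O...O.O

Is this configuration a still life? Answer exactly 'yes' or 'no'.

Compute generation 1 and compare to generation 0 (given above):
Generation 1:
.OO......
.O.OOO.O.
...OO.O.O
..O...O.O
.OO.....O
....O.O..
.OO..O...
Cell (0,5) differs: gen0=1 vs gen1=0 -> NOT a still life.

Answer: no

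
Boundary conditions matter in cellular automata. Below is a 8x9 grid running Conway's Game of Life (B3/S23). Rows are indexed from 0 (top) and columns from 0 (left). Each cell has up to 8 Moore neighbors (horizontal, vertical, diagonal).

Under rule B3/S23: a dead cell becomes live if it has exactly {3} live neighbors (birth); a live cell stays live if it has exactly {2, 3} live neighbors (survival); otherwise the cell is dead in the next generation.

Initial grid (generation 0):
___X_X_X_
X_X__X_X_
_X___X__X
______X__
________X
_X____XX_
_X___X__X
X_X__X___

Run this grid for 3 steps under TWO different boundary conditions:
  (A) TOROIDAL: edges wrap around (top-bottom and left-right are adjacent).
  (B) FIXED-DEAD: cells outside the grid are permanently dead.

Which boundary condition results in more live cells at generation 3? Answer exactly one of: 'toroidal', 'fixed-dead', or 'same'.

Answer: fixed-dead

Derivation:
Under TOROIDAL boundary, generation 3:
_____X_XX
__XX_____
_XX____X_
_X____XXX
_X____XX_
_____XX__
X___XX_X_
_____X___
Population = 22

Under FIXED-DEAD boundary, generation 3:
_________
_XXX__XXX
_XXX___X_
______XXX
______X_X
XXX___X_X
_______XX
X_X______
Population = 24

Comparison: toroidal=22, fixed-dead=24 -> fixed-dead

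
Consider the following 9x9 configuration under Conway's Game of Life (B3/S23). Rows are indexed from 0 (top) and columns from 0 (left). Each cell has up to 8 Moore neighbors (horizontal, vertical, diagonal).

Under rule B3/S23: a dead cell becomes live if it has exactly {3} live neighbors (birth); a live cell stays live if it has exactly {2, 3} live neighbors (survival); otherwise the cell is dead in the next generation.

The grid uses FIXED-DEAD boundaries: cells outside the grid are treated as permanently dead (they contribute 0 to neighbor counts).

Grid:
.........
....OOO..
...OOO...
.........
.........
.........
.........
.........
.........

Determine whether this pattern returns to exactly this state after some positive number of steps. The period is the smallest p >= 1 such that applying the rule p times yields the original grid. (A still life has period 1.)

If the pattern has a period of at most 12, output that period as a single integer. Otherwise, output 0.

Simulating and comparing each generation to the original:
Gen 0 (original, given above): 6 live cells
Gen 1: 6 live cells, differs from original
Gen 2: 6 live cells, MATCHES original -> period = 2

Answer: 2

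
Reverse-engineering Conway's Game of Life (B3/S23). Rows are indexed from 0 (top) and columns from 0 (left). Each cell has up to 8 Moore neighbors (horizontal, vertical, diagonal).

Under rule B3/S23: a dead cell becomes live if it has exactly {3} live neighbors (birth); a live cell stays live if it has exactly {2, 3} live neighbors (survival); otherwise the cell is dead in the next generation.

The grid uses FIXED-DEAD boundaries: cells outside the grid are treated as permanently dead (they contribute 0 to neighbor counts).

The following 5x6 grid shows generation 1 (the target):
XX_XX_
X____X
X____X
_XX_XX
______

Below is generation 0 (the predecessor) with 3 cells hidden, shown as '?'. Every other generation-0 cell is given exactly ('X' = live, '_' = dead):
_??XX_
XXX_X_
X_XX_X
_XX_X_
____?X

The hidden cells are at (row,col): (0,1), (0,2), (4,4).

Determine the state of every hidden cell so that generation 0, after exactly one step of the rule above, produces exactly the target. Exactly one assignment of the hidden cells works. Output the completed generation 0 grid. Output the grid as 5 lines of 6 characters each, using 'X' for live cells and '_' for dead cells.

Hidden generation-0 cells (in order): (0,1), (0,2), (4,4).
A hidden cell only influences target cells in its own 3x3 neighborhood. Try each of the 2^3 = 8 assignments, step the completed generation 0 forward once under B3/S23, and compare with the target:
  (0,1)=_ (0,2)=_ (4,4)=_ -> step gives (0,0)='_' but target has 'X' -> reject
  (0,1)=_ (0,2)=_ (4,4)=X -> step gives (0,0)='_' but target has 'X' -> reject
  (0,1)=_ (0,2)=X (4,4)=_ -> step gives (0,0)='_' but target has 'X' -> reject
  (0,1)=_ (0,2)=X (4,4)=X -> step gives (0,0)='_' but target has 'X' -> reject
  (0,1)=X (0,2)=_ (4,4)=_ -> step reproduces the target at every cell -> ACCEPT
  (0,1)=X (0,2)=_ (4,4)=X -> step gives (3,4)='_' but target has 'X' -> reject
  (0,1)=X (0,2)=X (4,4)=_ -> step gives (0,1)='_' but target has 'X' -> reject
  (0,1)=X (0,2)=X (4,4)=X -> step gives (0,1)='_' but target has 'X' -> reject
Unique solution: (0,1)=live, (0,2)=dead, (4,4)=dead.
Check: live-neighbor counts of every cell in the completed generation 0:
334322
355643
375542
233433
122221
Applying B3/S23 to generation 0 with these counts gives:
XX_XX_
X____X
X____X
_XX_XX
______
which matches the target exactly.

Answer: _X_XX_
XXX_X_
X_XX_X
_XX_X_
_____X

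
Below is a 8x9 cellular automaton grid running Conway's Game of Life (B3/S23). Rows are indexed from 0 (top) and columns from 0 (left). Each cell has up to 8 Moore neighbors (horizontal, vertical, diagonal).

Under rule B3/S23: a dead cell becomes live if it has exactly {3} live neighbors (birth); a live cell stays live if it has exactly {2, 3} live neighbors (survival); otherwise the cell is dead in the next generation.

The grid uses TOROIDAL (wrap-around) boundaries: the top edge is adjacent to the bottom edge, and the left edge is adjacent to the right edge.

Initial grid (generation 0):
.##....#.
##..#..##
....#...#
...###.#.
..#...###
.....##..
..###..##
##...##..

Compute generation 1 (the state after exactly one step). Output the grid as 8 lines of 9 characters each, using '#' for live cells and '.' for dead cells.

Answer: ..#..#.#.
.###...#.
......#..
...###...
...#....#
..#.##...
#####..##
#...###..

Derivation:
Simulating step by step:
Generation 0 (given above): 29 live cells
Generation 1: 27 live cells
(generation 1 grid is the final answer)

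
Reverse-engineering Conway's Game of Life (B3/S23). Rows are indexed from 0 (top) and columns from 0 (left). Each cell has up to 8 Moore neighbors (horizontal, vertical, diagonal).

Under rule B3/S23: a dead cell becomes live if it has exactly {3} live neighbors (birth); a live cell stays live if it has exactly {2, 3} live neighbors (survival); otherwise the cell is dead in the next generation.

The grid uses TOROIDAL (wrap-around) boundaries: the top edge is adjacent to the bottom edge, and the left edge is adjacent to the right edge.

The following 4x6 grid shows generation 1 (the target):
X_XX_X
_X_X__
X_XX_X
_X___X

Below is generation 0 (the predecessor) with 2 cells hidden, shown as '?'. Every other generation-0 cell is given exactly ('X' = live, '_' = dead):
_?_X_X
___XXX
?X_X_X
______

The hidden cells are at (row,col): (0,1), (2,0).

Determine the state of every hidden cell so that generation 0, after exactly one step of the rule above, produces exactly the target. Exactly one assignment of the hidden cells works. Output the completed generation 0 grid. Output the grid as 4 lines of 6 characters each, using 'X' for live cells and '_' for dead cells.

Answer: _X_X_X
___XXX
XX_X_X
______

Derivation:
Hidden generation-0 cells (in order): (0,1), (2,0).
A hidden cell only influences target cells in its own 3x3 neighborhood. Try each of the 2^2 = 4 assignments, step the completed generation 0 forward once under B3/S23, and compare with the target:
  (0,1)=_ (2,0)=_ -> step gives (0,0)='_' but target has 'X' -> reject
  (0,1)=_ (2,0)=X -> step gives (0,0)='_' but target has 'X' -> reject
  (0,1)=X (2,0)=_ -> step gives (1,1)='_' but target has 'X' -> reject
  (0,1)=X (2,0)=X -> step reproduces the target at every cell -> ACCEPT
Unique solution: (0,1)=live, (2,0)=live.
Check: live-neighbor counts of every cell in the completed generation 0:
303252
635364
313253
534243
Applying B3/S23 to generation 0 with these counts gives:
X_XX_X
_X_X__
X_XX_X
_X___X
which matches the target exactly.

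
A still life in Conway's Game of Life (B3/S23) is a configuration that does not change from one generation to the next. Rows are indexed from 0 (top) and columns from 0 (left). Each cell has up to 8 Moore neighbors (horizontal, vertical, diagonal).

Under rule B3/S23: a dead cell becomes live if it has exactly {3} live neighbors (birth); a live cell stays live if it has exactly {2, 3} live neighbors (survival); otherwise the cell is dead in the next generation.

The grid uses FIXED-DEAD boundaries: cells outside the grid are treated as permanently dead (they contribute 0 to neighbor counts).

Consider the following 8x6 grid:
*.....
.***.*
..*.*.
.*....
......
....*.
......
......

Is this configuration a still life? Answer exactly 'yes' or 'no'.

Answer: no

Derivation:
Compute generation 1 and compare to generation 0 (given above):
Generation 1:
.**...
.****.
....*.
......
......
......
......
......
Cell (0,0) differs: gen0=1 vs gen1=0 -> NOT a still life.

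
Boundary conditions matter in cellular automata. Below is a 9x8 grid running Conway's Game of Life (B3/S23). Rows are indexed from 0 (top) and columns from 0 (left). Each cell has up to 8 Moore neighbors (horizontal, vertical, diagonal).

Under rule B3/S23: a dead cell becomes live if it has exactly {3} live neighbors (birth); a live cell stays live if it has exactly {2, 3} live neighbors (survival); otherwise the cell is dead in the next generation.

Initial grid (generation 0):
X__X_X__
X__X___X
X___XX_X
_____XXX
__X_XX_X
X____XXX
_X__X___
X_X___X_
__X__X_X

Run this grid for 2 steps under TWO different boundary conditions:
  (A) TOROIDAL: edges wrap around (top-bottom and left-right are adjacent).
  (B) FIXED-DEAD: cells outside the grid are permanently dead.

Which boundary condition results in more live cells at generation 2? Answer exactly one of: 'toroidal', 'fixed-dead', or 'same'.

Answer: fixed-dead

Derivation:
Under TOROIDAL boundary, generation 2:
_____XXX
XX_X_X__
__XX_X__
___X_X__
X_XXX___
XXX_____
___XX___
_____X__
_____X__
Population = 23

Under FIXED-DEAD boundary, generation 2:
____X___
___X_XX_
__XX_X__
___X_XX_
__XXX___
XXX_____
XX_XX__X
X_X__XXX
__X__XX_
Population = 29

Comparison: toroidal=23, fixed-dead=29 -> fixed-dead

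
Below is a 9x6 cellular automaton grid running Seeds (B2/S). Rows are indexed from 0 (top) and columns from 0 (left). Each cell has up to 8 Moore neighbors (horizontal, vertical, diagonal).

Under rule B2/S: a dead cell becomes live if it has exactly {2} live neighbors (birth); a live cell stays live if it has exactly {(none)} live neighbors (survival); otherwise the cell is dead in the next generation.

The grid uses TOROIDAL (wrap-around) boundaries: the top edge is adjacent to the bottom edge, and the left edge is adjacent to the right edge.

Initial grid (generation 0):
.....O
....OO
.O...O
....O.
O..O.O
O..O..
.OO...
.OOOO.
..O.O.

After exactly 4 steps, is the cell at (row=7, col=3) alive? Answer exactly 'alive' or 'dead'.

Simulating step by step:
Generation 0 (given above): 19 live cells
Generation 1: 11 live cells
O.....
......
...O..
.OOO..
.OO...
......
.....O
O....O
O.....
Generation 2: 13 live cells
.O...O
......
.O..O.
O...O.
O.....
OOO...
....O.
.O..O.
......
Generation 3: 17 live cells
O.....
.OO.OO
O..O..
...O..
..OO..
...O..
......
...O.O
.OO.OO
Generation 4: 5 live cells
......
......
......
.O....
......
....O.
..OO..
.O....
......

Cell (7,3) at generation 4: 0 -> dead

Answer: dead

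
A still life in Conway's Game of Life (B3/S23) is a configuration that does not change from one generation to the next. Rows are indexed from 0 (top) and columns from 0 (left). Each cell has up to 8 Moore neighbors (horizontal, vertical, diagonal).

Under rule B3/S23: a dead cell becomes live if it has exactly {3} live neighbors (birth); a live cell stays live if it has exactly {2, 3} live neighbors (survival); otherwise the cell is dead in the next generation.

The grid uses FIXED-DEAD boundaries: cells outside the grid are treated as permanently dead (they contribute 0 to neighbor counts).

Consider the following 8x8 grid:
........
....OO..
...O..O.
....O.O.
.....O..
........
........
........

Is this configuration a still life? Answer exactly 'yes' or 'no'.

Answer: yes

Derivation:
Compute generation 1 and compare to generation 0 (given above):
Generation 1:
........
....OO..
...O..O.
....O.O.
.....O..
........
........
........
The grids are IDENTICAL -> still life.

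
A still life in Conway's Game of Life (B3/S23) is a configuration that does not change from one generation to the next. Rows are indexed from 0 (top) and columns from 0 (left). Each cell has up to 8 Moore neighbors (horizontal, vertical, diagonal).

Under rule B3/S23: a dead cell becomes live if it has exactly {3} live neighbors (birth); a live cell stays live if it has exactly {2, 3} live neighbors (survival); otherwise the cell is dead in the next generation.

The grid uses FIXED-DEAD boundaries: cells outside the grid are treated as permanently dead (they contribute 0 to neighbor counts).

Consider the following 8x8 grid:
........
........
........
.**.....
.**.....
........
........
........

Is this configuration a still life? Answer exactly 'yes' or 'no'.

Answer: yes

Derivation:
Compute generation 1 and compare to generation 0 (given above):
Generation 1:
........
........
........
.**.....
.**.....
........
........
........
The grids are IDENTICAL -> still life.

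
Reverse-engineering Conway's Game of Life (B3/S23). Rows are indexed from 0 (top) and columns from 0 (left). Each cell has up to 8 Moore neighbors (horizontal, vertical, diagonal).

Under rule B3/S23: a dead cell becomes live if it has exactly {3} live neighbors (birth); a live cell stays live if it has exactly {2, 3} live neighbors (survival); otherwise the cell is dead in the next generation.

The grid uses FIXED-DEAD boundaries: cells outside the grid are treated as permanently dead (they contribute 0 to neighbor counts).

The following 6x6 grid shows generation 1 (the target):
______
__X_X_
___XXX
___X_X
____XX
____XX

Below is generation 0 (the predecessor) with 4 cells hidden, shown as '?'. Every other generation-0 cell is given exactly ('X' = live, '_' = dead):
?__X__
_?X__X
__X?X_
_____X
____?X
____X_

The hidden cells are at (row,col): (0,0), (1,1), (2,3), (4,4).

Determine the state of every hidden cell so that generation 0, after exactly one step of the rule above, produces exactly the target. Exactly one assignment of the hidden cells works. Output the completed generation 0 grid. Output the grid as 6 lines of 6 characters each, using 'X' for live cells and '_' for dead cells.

Hidden generation-0 cells (in order): (0,0), (1,1), (2,3), (4,4).
A hidden cell only influences target cells in its own 3x3 neighborhood. Try each of the 2^4 = 16 assignments, step the completed generation 0 forward once under B3/S23, and compare with the target:
  (0,0)=_ (1,1)=_ (2,3)=_ (4,4)=_ -> step gives (3,3)='_' but target has 'X' -> reject
  (0,0)=_ (1,1)=_ (2,3)=_ (4,4)=X -> step reproduces the target at every cell -> ACCEPT
  (0,0)=_ (1,1)=_ (2,3)=X (4,4)=_ -> step gives (1,4)='_' but target has 'X' -> reject
  (0,0)=_ (1,1)=_ (2,3)=X (4,4)=X -> step gives (1,4)='_' but target has 'X' -> reject
  (0,0)=_ (1,1)=X (2,3)=_ (4,4)=_ -> step gives (0,2)='X' but target has '_' -> reject
  (0,0)=_ (1,1)=X (2,3)=_ (4,4)=X -> step gives (0,2)='X' but target has '_' -> reject
  (0,0)=_ (1,1)=X (2,3)=X (4,4)=_ -> step gives (0,2)='X' but target has '_' -> reject
  (0,0)=_ (1,1)=X (2,3)=X (4,4)=X -> step gives (0,2)='X' but target has '_' -> reject
  (0,0)=X (1,1)=_ (2,3)=_ (4,4)=_ -> step gives (1,1)='X' but target has '_' -> reject
  (0,0)=X (1,1)=_ (2,3)=_ (4,4)=X -> step gives (1,1)='X' but target has '_' -> reject
  (0,0)=X (1,1)=_ (2,3)=X (4,4)=_ -> step gives (1,1)='X' but target has '_' -> reject
  (0,0)=X (1,1)=_ (2,3)=X (4,4)=X -> step gives (1,1)='X' but target has '_' -> reject
  (0,0)=X (1,1)=X (2,3)=_ (4,4)=_ -> step gives (0,1)='X' but target has '_' -> reject
  (0,0)=X (1,1)=X (2,3)=_ (4,4)=X -> step gives (0,1)='X' but target has '_' -> reject
  (0,0)=X (1,1)=X (2,3)=X (4,4)=_ -> step gives (0,1)='X' but target has '_' -> reject
  (0,0)=X (1,1)=X (2,3)=X (4,4)=X -> step gives (0,1)='X' but target has '_' -> reject
Unique solution: (0,0)=dead, (1,1)=dead, (2,3)=dead, (4,4)=live.
Check: live-neighbor counts of every cell in the completed generation 0:
012121
022431
021323
011343
000233
000223
Applying B3/S23 to generation 0 with these counts gives:
______
__X_X_
___XXX
___X_X
____XX
____XX
which matches the target exactly.

Answer: ___X__
__X__X
__X_X_
_____X
____XX
____X_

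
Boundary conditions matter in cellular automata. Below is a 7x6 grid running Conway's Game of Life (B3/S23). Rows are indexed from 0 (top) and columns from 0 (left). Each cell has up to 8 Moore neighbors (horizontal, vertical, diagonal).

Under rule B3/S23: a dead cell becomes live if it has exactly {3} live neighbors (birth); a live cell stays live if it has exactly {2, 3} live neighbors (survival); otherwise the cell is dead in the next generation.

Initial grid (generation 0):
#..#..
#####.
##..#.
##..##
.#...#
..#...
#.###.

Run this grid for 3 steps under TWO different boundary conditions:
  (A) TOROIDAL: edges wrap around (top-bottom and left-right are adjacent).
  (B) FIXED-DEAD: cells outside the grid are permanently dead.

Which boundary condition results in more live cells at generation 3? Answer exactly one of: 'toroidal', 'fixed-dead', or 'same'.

Under TOROIDAL boundary, generation 3:
...##.
...##.
..###.
.##.#.
..#...
...#..
....#.
Population = 13

Under FIXED-DEAD boundary, generation 3:
...##.
..#...
..#...
..#..#
.#....
....#.
.####.
Population = 12

Comparison: toroidal=13, fixed-dead=12 -> toroidal

Answer: toroidal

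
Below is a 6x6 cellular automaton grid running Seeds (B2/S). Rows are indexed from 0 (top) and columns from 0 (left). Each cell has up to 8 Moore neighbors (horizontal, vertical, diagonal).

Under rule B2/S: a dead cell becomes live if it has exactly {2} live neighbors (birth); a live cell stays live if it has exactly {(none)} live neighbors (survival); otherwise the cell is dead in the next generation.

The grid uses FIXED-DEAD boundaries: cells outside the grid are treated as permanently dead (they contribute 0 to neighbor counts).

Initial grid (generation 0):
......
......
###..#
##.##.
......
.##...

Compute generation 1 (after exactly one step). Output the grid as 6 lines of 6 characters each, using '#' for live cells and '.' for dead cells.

Answer: ......
#.#...
......
.....#
....#.
......

Derivation:
Simulating step by step:
Generation 0 (given above): 10 live cells
Generation 1: 4 live cells
(generation 1 grid is the final answer)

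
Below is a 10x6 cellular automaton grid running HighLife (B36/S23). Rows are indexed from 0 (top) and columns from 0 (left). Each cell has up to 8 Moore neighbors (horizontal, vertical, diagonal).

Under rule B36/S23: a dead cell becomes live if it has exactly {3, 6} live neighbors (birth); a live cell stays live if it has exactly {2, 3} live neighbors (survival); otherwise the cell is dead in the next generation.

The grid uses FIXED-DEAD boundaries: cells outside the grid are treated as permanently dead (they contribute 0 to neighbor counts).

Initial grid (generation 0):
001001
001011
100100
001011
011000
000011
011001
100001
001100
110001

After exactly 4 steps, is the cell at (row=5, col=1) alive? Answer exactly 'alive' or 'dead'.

Simulating step by step:
Generation 0 (given above): 24 live cells
Generation 1: 25 live cells
000111
011011
011000
001010
011000
000111
010001
000110
101010
011000
Generation 2: 27 live cells
001101
010001
000011
000000
011001
010111
001011
011111
001010
011100
Generation 3: 19 live cells
001010
001101
000011
000011
011101
010000
000000
010000
000001
011100
Generation 4: 12 live cells
001010
001001
000000
001000
011101
010000
000000
000000
010000
001000

Cell (5,1) at generation 4: 1 -> alive

Answer: alive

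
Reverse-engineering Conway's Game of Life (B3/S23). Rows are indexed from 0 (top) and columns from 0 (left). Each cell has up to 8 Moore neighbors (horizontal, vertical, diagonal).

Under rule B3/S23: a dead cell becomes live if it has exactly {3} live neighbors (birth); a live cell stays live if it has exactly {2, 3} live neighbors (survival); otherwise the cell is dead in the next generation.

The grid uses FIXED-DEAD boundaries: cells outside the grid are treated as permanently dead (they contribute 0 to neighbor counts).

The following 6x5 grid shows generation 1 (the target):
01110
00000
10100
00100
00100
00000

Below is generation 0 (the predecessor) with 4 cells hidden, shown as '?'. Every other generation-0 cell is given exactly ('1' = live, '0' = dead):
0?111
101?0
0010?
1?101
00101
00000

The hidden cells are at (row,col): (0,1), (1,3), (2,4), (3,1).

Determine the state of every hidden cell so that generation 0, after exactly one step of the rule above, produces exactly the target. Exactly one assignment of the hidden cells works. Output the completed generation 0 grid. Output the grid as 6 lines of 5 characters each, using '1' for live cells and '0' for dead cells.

Answer: 01111
10100
00100
11101
00101
00000

Derivation:
Hidden generation-0 cells (in order): (0,1), (1,3), (2,4), (3,1).
A hidden cell only influences target cells in its own 3x3 neighborhood. Try each of the 2^4 = 16 assignments, step the completed generation 0 forward once under B3/S23, and compare with the target:
  (0,1)=0 (1,3)=0 (2,4)=0 (3,1)=0 -> step gives (1,2)='1' but target has '0' -> reject
  (0,1)=0 (1,3)=0 (2,4)=0 (3,1)=1 -> step gives (1,2)='1' but target has '0' -> reject
  (0,1)=0 (1,3)=0 (2,4)=1 (3,1)=0 -> step gives (1,2)='1' but target has '0' -> reject
  (0,1)=0 (1,3)=0 (2,4)=1 (3,1)=1 -> step gives (1,2)='1' but target has '0' -> reject
  (0,1)=0 (1,3)=1 (2,4)=0 (3,1)=0 -> step gives (0,3)='0' but target has '1' -> reject
  (0,1)=0 (1,3)=1 (2,4)=0 (3,1)=1 -> step gives (0,3)='0' but target has '1' -> reject
  (0,1)=0 (1,3)=1 (2,4)=1 (3,1)=0 -> step gives (0,3)='0' but target has '1' -> reject
  (0,1)=0 (1,3)=1 (2,4)=1 (3,1)=1 -> step gives (0,3)='0' but target has '1' -> reject
  (0,1)=1 (1,3)=0 (2,4)=0 (3,1)=0 -> step gives (2,0)='0' but target has '1' -> reject
  (0,1)=1 (1,3)=0 (2,4)=0 (3,1)=1 -> step reproduces the target at every cell -> ACCEPT
  (0,1)=1 (1,3)=0 (2,4)=1 (3,1)=0 -> step gives (1,4)='1' but target has '0' -> reject
  (0,1)=1 (1,3)=0 (2,4)=1 (3,1)=1 -> step gives (1,4)='1' but target has '0' -> reject
  (0,1)=1 (1,3)=1 (2,4)=0 (3,1)=0 -> step gives (0,2)='0' but target has '1' -> reject
  (0,1)=1 (1,3)=1 (2,4)=0 (3,1)=1 -> step gives (0,2)='0' but target has '1' -> reject
  (0,1)=1 (1,3)=1 (2,4)=1 (3,1)=0 -> step gives (0,2)='0' but target has '1' -> reject
  (0,1)=1 (1,3)=1 (2,4)=1 (3,1)=1 -> step gives (0,2)='0' but target has '1' -> reject
Unique solution: (0,1)=live, (1,3)=dead, (2,4)=dead, (3,1)=live.
Check: live-neighbor counts of every cell in the completed generation 0:
23331
15452
36341
14351
24241
01121
Applying B3/S23 to generation 0 with these counts gives:
01110
00000
10100
00100
00100
00000
which matches the target exactly.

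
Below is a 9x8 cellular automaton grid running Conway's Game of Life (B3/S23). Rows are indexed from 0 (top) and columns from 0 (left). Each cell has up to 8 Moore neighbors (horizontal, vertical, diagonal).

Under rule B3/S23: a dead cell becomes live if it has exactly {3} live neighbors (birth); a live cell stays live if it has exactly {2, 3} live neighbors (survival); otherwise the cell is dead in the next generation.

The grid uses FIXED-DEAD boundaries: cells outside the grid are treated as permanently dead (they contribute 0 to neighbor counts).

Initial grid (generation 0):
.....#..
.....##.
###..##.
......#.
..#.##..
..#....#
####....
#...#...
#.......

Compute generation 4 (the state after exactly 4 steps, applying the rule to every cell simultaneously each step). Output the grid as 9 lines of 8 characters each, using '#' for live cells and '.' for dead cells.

Answer: .....##.
.....###
.###.#.#
.....#..
#...#..#
#...#...
.....#..
.####...
........

Derivation:
Simulating step by step:
Generation 0 (given above): 21 live cells
Generation 1: 20 live cells
.....##.
.#..#...
.#.....#
..###.#.
...#.##.
....#...
#.##....
#.##....
........
Generation 2: 20 live cells
.....#..
.....##.
.#..##..
..###.##
..#...#.
..#.##..
..#.#...
..##....
........
Generation 3: 24 live cells
.....##.
......#.
..#....#
.##.#.##
.##...##
.##.##..
.##.##..
..##....
........
Generation 4: 21 live cells
(generation 4 grid is the final answer)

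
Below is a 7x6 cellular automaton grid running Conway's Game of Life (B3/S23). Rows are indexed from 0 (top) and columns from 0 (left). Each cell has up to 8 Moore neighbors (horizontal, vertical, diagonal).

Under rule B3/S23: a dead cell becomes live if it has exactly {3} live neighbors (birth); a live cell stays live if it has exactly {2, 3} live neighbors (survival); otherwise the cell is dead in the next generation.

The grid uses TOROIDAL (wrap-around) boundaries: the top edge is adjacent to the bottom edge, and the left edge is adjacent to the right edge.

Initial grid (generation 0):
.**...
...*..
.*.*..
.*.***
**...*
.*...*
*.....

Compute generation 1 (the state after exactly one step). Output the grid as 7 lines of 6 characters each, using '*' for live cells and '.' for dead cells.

Answer: .**...
.*.*..
*..*..
.*.*.*
.*....
.*...*
*.*...

Derivation:
Simulating step by step:
Generation 0 (given above): 15 live cells
Generation 1: 14 live cells
(generation 1 grid is the final answer)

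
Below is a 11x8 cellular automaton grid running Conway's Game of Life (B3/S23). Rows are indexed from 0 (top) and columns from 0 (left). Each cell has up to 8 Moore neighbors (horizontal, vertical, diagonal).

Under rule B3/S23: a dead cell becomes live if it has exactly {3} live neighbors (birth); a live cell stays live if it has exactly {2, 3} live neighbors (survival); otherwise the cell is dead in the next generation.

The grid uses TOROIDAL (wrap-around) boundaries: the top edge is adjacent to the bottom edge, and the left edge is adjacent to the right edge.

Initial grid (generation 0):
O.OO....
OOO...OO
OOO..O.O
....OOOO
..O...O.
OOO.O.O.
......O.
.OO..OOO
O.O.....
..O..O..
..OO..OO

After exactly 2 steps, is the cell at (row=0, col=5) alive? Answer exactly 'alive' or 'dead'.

Simulating step by step:
Generation 0 (given above): 38 live cells
Generation 1: 32 live cells
........
......O.
..OOO...
..OOO...
O.O.O...
.OOO..O.
...O....
OOO..OOO
O.OO.O.O
..O...OO
....O.OO
Generation 2: 25 live cells
.....OOO
...O....
..O.OO..
.....O..
....OO..
.O..O...
...OOO..
.....O..
...OOO..
.OO.O...
.....OOO

Cell (0,5) at generation 2: 1 -> alive

Answer: alive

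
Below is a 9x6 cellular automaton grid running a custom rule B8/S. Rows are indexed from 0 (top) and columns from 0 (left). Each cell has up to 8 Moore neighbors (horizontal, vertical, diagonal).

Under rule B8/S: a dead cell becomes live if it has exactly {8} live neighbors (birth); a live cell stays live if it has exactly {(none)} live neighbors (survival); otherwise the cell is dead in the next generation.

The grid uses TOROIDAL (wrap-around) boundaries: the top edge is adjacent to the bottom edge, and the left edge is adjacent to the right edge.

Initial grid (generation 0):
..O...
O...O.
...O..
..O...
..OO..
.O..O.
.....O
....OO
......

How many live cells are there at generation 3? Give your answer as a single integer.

Simulating step by step:
Generation 0 (given above): 12 live cells
Generation 1: 0 live cells
......
......
......
......
......
......
......
......
......
Generation 2: 0 live cells
......
......
......
......
......
......
......
......
......
Generation 3: 0 live cells
......
......
......
......
......
......
......
......
......
Population at generation 3: 0

Answer: 0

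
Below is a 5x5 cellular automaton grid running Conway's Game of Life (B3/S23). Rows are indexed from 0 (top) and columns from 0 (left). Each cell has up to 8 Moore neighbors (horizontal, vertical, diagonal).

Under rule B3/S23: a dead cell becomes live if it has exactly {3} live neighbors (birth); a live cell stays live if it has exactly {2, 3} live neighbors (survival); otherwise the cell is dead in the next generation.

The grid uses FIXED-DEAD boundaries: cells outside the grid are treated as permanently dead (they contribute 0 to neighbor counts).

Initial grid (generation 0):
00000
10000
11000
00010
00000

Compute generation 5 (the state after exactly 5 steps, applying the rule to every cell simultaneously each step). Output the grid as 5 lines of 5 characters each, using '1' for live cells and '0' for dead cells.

Simulating step by step:
Generation 0 (given above): 4 live cells
Generation 1: 4 live cells
00000
11000
11000
00000
00000
Generation 2: 4 live cells
00000
11000
11000
00000
00000
Generation 3: 4 live cells
00000
11000
11000
00000
00000
Generation 4: 4 live cells
00000
11000
11000
00000
00000
Generation 5: 4 live cells
(generation 5 grid is the final answer)

Answer: 00000
11000
11000
00000
00000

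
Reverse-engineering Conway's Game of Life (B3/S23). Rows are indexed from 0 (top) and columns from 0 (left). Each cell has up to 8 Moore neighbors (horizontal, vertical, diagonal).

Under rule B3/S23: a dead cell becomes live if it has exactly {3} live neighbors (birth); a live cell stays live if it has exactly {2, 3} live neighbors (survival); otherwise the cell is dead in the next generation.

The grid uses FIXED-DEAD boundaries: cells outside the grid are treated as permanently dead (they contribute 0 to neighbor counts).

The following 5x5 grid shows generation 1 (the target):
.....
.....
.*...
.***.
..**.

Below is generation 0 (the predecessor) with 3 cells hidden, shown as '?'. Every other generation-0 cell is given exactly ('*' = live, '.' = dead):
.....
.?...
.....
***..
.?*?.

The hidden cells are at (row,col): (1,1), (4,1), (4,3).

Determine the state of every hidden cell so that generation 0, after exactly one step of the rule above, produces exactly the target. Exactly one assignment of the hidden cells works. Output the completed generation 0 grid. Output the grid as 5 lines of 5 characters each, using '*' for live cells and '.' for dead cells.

Hidden generation-0 cells (in order): (1,1), (4,1), (4,3).
A hidden cell only influences target cells in its own 3x3 neighborhood. Try each of the 2^3 = 8 assignments, step the completed generation 0 forward once under B3/S23, and compare with the target:
  (1,1)=. (4,1)=. (4,3)=. -> step gives (3,3)='.' but target has '*' -> reject
  (1,1)=. (4,1)=. (4,3)=* -> step reproduces the target at every cell -> ACCEPT
  (1,1)=. (4,1)=* (4,3)=. -> step gives (3,0)='*' but target has '.' -> reject
  (1,1)=. (4,1)=* (4,3)=* -> step gives (3,0)='*' but target has '.' -> reject
  (1,1)=* (4,1)=. (4,3)=. -> step gives (2,0)='*' but target has '.' -> reject
  (1,1)=* (4,1)=. (4,3)=* -> step gives (2,0)='*' but target has '.' -> reject
  (1,1)=* (4,1)=* (4,3)=. -> step gives (2,0)='*' but target has '.' -> reject
  (1,1)=* (4,1)=* (4,3)=* -> step gives (2,0)='*' but target has '.' -> reject
Unique solution: (1,1)=dead, (4,1)=dead, (4,3)=live.
Check: live-neighbor counts of every cell in the completed generation 0:
00000
00000
23210
13331
24321
Applying B3/S23 to generation 0 with these counts gives:
.....
.....
.*...
.***.
..**.
which matches the target exactly.

Answer: .....
.....
.....
***..
..**.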